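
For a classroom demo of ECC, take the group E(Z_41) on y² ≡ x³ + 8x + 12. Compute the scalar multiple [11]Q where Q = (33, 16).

Double-and-add on 11 = (1011)₂. Start with Q = (33, 16) for the leading 1-bit.
double: tangent at (33, 16): λ = (3·33² + 8)/(2·16) ≡ 36/32. 32⁻¹ ≡ 9 (mod 41), so λ ≡ 36·9 ≡ 37.
  x = λ² - 33 - 33 = 1369 - 66 ≡ 32; y = λ·(33 - 32) - 16 ≡ 21. → (32, 21)
double: tangent at (32, 21): λ = (3·32² + 8)/(2·21) ≡ 5/1. 1⁻¹ ≡ 1 (mod 41) since 1·1 = 1 ≡ 1, so λ ≡ 5·1 ≡ 5.
  x = λ² - 32 - 32 = 25 - 64 ≡ 2; y = λ·(32 - 2) - 21 ≡ 6. → (2, 6)
add Q: (2, 6) + (33, 16). λ = (16 - 6)/(33 - 2) ≡ 10/31 mod 41. 31⁻¹ ≡ 4 (mod 41) since 31·4 = 124 ≡ 1, so λ ≡ 40.
  x = λ² - 2 - 33 = 1600 - 35 ≡ 7; y = λ·(2 - 7) - 6 ≡ 40. → (7, 40)
double: tangent at (7, 40): λ = (3·7² + 8)/(2·40) ≡ 32/39. 39⁻¹ ≡ 20 (mod 41) since 39·20 = 780 ≡ 1, so λ ≡ 32·20 ≡ 25.
  x = λ² - 7 - 7 = 625 - 14 ≡ 37; y = λ·(7 - 37) - 40 ≡ 30. → (37, 30)
add Q: (37, 30) + (33, 16). λ = (16 - 30)/(33 - 37) ≡ 27/37 mod 41. 37⁻¹ ≡ 10 (mod 41), so λ ≡ 24.
  x = λ² - 37 - 33 = 576 - 70 ≡ 14; y = λ·(37 - 14) - 30 ≡ 30. → (14, 30)

(14, 30)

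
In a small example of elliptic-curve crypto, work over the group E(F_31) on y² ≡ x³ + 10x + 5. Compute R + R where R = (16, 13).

tangent at (16, 13): λ = (3·16² + 10)/(2·13) ≡ 3/26. 26⁻¹ ≡ 6 (mod 31), so λ ≡ 3·6 ≡ 18.
  x = λ² - 16 - 16 = 324 - 32 ≡ 13; y = λ·(16 - 13) - 13 ≡ 10. → (13, 10)

(13, 10)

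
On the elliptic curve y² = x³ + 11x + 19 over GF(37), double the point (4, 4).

tangent at (4, 4): λ = (3·4² + 11)/(2·4) ≡ 22/8. 8⁻¹ ≡ 14 (mod 37) since 8·14 = 112 ≡ 1, so λ ≡ 22·14 ≡ 12.
  x = λ² - 4 - 4 = 144 - 8 ≡ 25; y = λ·(4 - 25) - 4 ≡ 3. → (25, 3)

(25, 3)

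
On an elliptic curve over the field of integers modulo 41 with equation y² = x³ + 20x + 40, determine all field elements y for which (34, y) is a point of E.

7, 34

x³ + 20x + 40 = 40024 ≡ 8 (mod 41).
Square roots of 8 mod 41: 7 and 34 (since 7² = 49 ≡ 8).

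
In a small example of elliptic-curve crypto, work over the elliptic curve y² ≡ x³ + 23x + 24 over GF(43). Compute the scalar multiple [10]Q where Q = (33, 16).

(16, 39)

Double-and-add on 10 = (1010)₂. Start with Q = (33, 16) for the leading 1-bit.
double: tangent at (33, 16): λ = (3·33² + 23)/(2·16) ≡ 22/32. 32⁻¹ ≡ 39 (mod 43), so λ ≡ 22·39 ≡ 41.
  x = λ² - 33 - 33 = 1681 - 66 ≡ 24; y = λ·(33 - 24) - 16 ≡ 9. → (24, 9)
double: tangent at (24, 9): λ = (3·24² + 23)/(2·9) ≡ 31/18. 18⁻¹ ≡ 12 (mod 43), so λ ≡ 31·12 ≡ 28.
  x = λ² - 24 - 24 = 784 - 48 ≡ 5; y = λ·(24 - 5) - 9 ≡ 7. → (5, 7)
add Q: (5, 7) + (33, 16). λ = (16 - 7)/(33 - 5) ≡ 9/28 mod 43. 28⁻¹ ≡ 20 (mod 43), so λ ≡ 8.
  x = λ² - 5 - 33 = 64 - 38 ≡ 26; y = λ·(5 - 26) - 7 ≡ 40. → (26, 40)
double: tangent at (26, 40): λ = (3·26² + 23)/(2·40) ≡ 30/37. 37⁻¹ ≡ 7 (mod 43), so λ ≡ 30·7 ≡ 38.
  x = λ² - 26 - 26 = 1444 - 52 ≡ 16; y = λ·(26 - 16) - 40 ≡ 39. → (16, 39)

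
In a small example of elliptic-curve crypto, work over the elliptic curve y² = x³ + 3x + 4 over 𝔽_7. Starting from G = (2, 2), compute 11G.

Repeated addition: build up to 11G.
2G: tangent at (2, 2): λ = (3·2² + 3)/(2·2) ≡ 1/4. 4⁻¹ ≡ 2 (mod 7), so λ ≡ 1·2 ≡ 2.
  x = λ² - 2 - 2 = 4 - 4 ≡ 0; y = λ·(2 - 0) - 2 ≡ 2. → (0, 2)
3G: (0, 2) + (2, 2). λ = (2 - 2)/(2 - 0) ≡ 0/2 mod 7. 2⁻¹ ≡ 4 (mod 7), so λ ≡ 0.
  x = λ² - 0 - 2 = 0 - 2 ≡ 5; y = λ·(0 - 5) - 2 ≡ 5. → (5, 5)
4G: (5, 5) + (2, 2). λ = (2 - 5)/(2 - 5) ≡ 4/4 mod 7. 4⁻¹ ≡ 2 (mod 7), so λ ≡ 1.
  x = λ² - 5 - 2 = 1 - 7 ≡ 1; y = λ·(5 - 1) - 5 ≡ 6. → (1, 6)
5G: (1, 6) + (2, 2). λ = (2 - 6)/(2 - 1) ≡ 3/1 mod 7. 1⁻¹ ≡ 1 (mod 7) since 1·1 = 1 ≡ 1, so λ ≡ 3.
  x = λ² - 1 - 2 = 9 - 3 ≡ 6; y = λ·(1 - 6) - 6 ≡ 0. → (6, 0)
6G: (6, 0) + (2, 2). λ = (2 - 0)/(2 - 6) ≡ 2/3 mod 7. 3⁻¹ ≡ 5 (mod 7), so λ ≡ 3.
  x = λ² - 6 - 2 = 9 - 8 ≡ 1; y = λ·(6 - 1) - 0 ≡ 1. → (1, 1)
7G: (1, 1) + (2, 2). λ = (2 - 1)/(2 - 1) ≡ 1/1 mod 7. 1⁻¹ ≡ 1 (mod 7) since 1·1 = 1 ≡ 1, so λ ≡ 1.
  x = λ² - 1 - 2 = 1 - 3 ≡ 5; y = λ·(1 - 5) - 1 ≡ 2. → (5, 2)
8G: (5, 2) + (2, 2). λ = (2 - 2)/(2 - 5) ≡ 0/4 mod 7. 4⁻¹ ≡ 2 (mod 7) since 4·2 = 8 ≡ 1, so λ ≡ 0.
  x = λ² - 5 - 2 = 0 - 7 ≡ 0; y = λ·(5 - 0) - 2 ≡ 5. → (0, 5)
9G: (0, 5) + (2, 2). λ = (2 - 5)/(2 - 0) ≡ 4/2 mod 7. 2⁻¹ ≡ 4 (mod 7) since 2·4 = 8 ≡ 1, so λ ≡ 2.
  x = λ² - 0 - 2 = 4 - 2 ≡ 2; y = λ·(0 - 2) - 5 ≡ 5. → (2, 5)
10G: (2, 5) + (2, 2): same x and y₁ ≡ -y₂, so the sum is 𝒪.
11G: 𝒪 + (2, 2) = (2, 2) (identity).

(2, 2)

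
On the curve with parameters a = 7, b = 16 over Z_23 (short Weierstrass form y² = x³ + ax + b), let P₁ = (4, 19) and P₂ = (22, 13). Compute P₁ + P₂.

(15, 0)

(4, 19) + (22, 13). λ = (13 - 19)/(22 - 4) ≡ 17/18 mod 23. 18⁻¹ ≡ 9 (mod 23) since 18·9 = 162 ≡ 1, so λ ≡ 15.
  x = λ² - 4 - 22 = 225 - 26 ≡ 15; y = λ·(4 - 15) - 19 ≡ 0. → (15, 0)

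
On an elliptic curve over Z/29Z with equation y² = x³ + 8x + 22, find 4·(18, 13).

O

Write G = (18, 13).
Repeated addition: build up to 4G.
2G: tangent at (18, 13): λ = (3·18² + 8)/(2·13) ≡ 23/26. 26⁻¹ ≡ 19 (mod 29), so λ ≡ 23·19 ≡ 2.
  x = λ² - 18 - 18 = 4 - 36 ≡ 26; y = λ·(18 - 26) - 13 ≡ 0. → (26, 0)
3G: (26, 0) + (18, 13). λ = (13 - 0)/(18 - 26) ≡ 13/21 mod 29. 21⁻¹ ≡ 18 (mod 29) since 21·18 = 378 ≡ 1, so λ ≡ 2.
  x = λ² - 26 - 18 = 4 - 44 ≡ 18; y = λ·(26 - 18) - 0 ≡ 16. → (18, 16)
4G: (18, 16) + (18, 13): same x and y₁ ≡ -y₂, so the sum is O.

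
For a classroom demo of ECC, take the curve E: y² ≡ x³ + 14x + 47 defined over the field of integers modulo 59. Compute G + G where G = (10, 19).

tangent at (10, 19): λ = (3·10² + 14)/(2·19) ≡ 19/38. 38⁻¹ ≡ 14 (mod 59), so λ ≡ 19·14 ≡ 30.
  x = λ² - 10 - 10 = 900 - 20 ≡ 54; y = λ·(10 - 54) - 19 ≡ 18. → (54, 18)

(54, 18)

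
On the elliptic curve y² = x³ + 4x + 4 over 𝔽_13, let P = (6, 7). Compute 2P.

(0, 2)

tangent at (6, 7): λ = (3·6² + 4)/(2·7) ≡ 8/1. 1⁻¹ ≡ 1 (mod 13) since 1·1 = 1 ≡ 1, so λ ≡ 8·1 ≡ 8.
  x = λ² - 6 - 6 = 64 - 12 ≡ 0; y = λ·(6 - 0) - 7 ≡ 2. → (0, 2)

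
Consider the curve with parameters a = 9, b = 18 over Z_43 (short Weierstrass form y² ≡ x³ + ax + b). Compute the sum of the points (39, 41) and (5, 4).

(39, 41) + (5, 4). λ = (4 - 41)/(5 - 39) ≡ 6/9 mod 43. 9⁻¹ ≡ 24 (mod 43), so λ ≡ 15.
  x = λ² - 39 - 5 = 225 - 44 ≡ 9; y = λ·(39 - 9) - 41 ≡ 22. → (9, 22)

(9, 22)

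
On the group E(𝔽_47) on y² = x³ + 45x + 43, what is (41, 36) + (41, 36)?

tangent at (41, 36): λ = (3·41² + 45)/(2·36) ≡ 12/25. 25⁻¹ ≡ 32 (mod 47), so λ ≡ 12·32 ≡ 8.
  x = λ² - 41 - 41 = 64 - 82 ≡ 29; y = λ·(41 - 29) - 36 ≡ 13. → (29, 13)

(29, 13)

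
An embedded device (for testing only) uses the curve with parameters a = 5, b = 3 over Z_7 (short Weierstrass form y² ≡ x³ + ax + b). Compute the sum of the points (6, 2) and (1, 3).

(6, 2) + (1, 3). λ = (3 - 2)/(1 - 6) ≡ 1/2 mod 7. 2⁻¹ ≡ 4 (mod 7), so λ ≡ 4.
  x = λ² - 6 - 1 = 16 - 7 ≡ 2; y = λ·(6 - 2) - 2 ≡ 0. → (2, 0)

(2, 0)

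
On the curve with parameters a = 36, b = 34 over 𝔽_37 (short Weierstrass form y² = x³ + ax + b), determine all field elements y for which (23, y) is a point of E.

x³ + 36x + 34 = 13029 ≡ 5 (mod 37).
5 is a non-residue mod 37; no y exists.

none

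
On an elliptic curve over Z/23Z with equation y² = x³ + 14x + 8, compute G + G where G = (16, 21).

(14, 2)

tangent at (16, 21): λ = (3·16² + 14)/(2·21) ≡ 0/19. 19⁻¹ ≡ 17 (mod 23), so λ ≡ 0·17 ≡ 0.
  x = λ² - 16 - 16 = 0 - 32 ≡ 14; y = λ·(16 - 14) - 21 ≡ 2. → (14, 2)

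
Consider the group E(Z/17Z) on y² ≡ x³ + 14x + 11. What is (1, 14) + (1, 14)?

tangent at (1, 14): λ = (3·1² + 14)/(2·14) ≡ 0/11. 11⁻¹ ≡ 14 (mod 17) since 11·14 = 154 ≡ 1, so λ ≡ 0·14 ≡ 0.
  x = λ² - 1 - 1 = 0 - 2 ≡ 15; y = λ·(1 - 15) - 14 ≡ 3. → (15, 3)

(15, 3)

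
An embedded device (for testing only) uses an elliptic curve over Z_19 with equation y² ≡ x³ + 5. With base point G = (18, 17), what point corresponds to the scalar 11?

(18, 2)

Repeated addition: build up to 11G.
2G: tangent at (18, 17): λ = (3·18² + 0)/(2·17) ≡ 3/15. 15⁻¹ ≡ 14 (mod 19), so λ ≡ 3·14 ≡ 4.
  x = λ² - 18 - 18 = 16 - 36 ≡ 18; y = λ·(18 - 18) - 17 ≡ 2. → (18, 2)
3G: (18, 2) + (18, 17): same x and y₁ ≡ -y₂, so the sum is 𝒪.
4G: 𝒪 + (18, 17) = (18, 17) (identity).
5G: tangent at (18, 17): λ = (3·18² + 0)/(2·17) ≡ 3/15. 15⁻¹ ≡ 14 (mod 19), so λ ≡ 3·14 ≡ 4.
  x = λ² - 18 - 18 = 16 - 36 ≡ 18; y = λ·(18 - 18) - 17 ≡ 2. → (18, 2)
6G: (18, 2) + (18, 17): same x and y₁ ≡ -y₂, so the sum is 𝒪.
7G: 𝒪 + (18, 17) = (18, 17) (identity).
8G: tangent at (18, 17): λ = (3·18² + 0)/(2·17) ≡ 3/15. 15⁻¹ ≡ 14 (mod 19) since 15·14 = 210 ≡ 1, so λ ≡ 3·14 ≡ 4.
  x = λ² - 18 - 18 = 16 - 36 ≡ 18; y = λ·(18 - 18) - 17 ≡ 2. → (18, 2)
9G: (18, 2) + (18, 17): same x and y₁ ≡ -y₂, so the sum is 𝒪.
10G: 𝒪 + (18, 17) = (18, 17) (identity).
11G: tangent at (18, 17): λ = (3·18² + 0)/(2·17) ≡ 3/15. 15⁻¹ ≡ 14 (mod 19), so λ ≡ 3·14 ≡ 4.
  x = λ² - 18 - 18 = 16 - 36 ≡ 18; y = λ·(18 - 18) - 17 ≡ 2. → (18, 2)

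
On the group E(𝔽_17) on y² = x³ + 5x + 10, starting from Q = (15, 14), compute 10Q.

(1, 4)

Double-and-add on 10 = (1010)₂. Start with Q = (15, 14) for the leading 1-bit.
double: tangent at (15, 14): λ = (3·15² + 5)/(2·14) ≡ 0/11. 11⁻¹ ≡ 14 (mod 17) since 11·14 = 154 ≡ 1, so λ ≡ 0·14 ≡ 0.
  x = λ² - 15 - 15 = 0 - 30 ≡ 4; y = λ·(15 - 4) - 14 ≡ 3. → (4, 3)
double: tangent at (4, 3): λ = (3·4² + 5)/(2·3) ≡ 2/6. 6⁻¹ ≡ 3 (mod 17) since 6·3 = 18 ≡ 1, so λ ≡ 2·3 ≡ 6.
  x = λ² - 4 - 4 = 36 - 8 ≡ 11; y = λ·(4 - 11) - 3 ≡ 6. → (11, 6)
add Q: (11, 6) + (15, 14). λ = (14 - 6)/(15 - 11) ≡ 8/4 mod 17. 4⁻¹ ≡ 13 (mod 17), so λ ≡ 2.
  x = λ² - 11 - 15 = 4 - 26 ≡ 12; y = λ·(11 - 12) - 6 ≡ 9. → (12, 9)
double: tangent at (12, 9): λ = (3·12² + 5)/(2·9) ≡ 12/1. 1⁻¹ ≡ 1 (mod 17), so λ ≡ 12·1 ≡ 12.
  x = λ² - 12 - 12 = 144 - 24 ≡ 1; y = λ·(12 - 1) - 9 ≡ 4. → (1, 4)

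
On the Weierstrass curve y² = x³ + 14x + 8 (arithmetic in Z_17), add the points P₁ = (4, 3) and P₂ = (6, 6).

(4, 3) + (6, 6). λ = (6 - 3)/(6 - 4) ≡ 3/2 mod 17. 2⁻¹ ≡ 9 (mod 17) since 2·9 = 18 ≡ 1, so λ ≡ 10.
  x = λ² - 4 - 6 = 100 - 10 ≡ 5; y = λ·(4 - 5) - 3 ≡ 4. → (5, 4)

(5, 4)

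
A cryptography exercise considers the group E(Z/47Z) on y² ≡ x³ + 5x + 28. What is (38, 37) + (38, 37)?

tangent at (38, 37): λ = (3·38² + 5)/(2·37) ≡ 13/27. 27⁻¹ ≡ 7 (mod 47) since 27·7 = 189 ≡ 1, so λ ≡ 13·7 ≡ 44.
  x = λ² - 38 - 38 = 1936 - 76 ≡ 27; y = λ·(38 - 27) - 37 ≡ 24. → (27, 24)

(27, 24)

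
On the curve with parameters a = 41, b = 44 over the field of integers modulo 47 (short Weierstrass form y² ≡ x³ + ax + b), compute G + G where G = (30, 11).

tangent at (30, 11): λ = (3·30² + 41)/(2·11) ≡ 15/22. 22⁻¹ ≡ 15 (mod 47) since 22·15 = 330 ≡ 1, so λ ≡ 15·15 ≡ 37.
  x = λ² - 30 - 30 = 1369 - 60 ≡ 40; y = λ·(30 - 40) - 11 ≡ 42. → (40, 42)

(40, 42)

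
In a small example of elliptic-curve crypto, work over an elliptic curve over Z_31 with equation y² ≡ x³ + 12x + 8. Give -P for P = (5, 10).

-(5, 10) = (5, -10 mod 31) = (5, 21).

(5, 21)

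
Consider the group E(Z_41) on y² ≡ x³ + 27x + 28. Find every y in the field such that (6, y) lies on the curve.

18, 23

x³ + 27x + 28 = 406 ≡ 37 (mod 41).
Square roots of 37 mod 41: 18 and 23 (since 18² = 324 ≡ 37).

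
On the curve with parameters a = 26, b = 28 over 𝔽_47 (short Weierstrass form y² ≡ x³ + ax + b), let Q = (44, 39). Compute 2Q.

tangent at (44, 39): λ = (3·44² + 26)/(2·39) ≡ 6/31. 31⁻¹ ≡ 44 (mod 47), so λ ≡ 6·44 ≡ 29.
  x = λ² - 44 - 44 = 841 - 88 ≡ 1; y = λ·(44 - 1) - 39 ≡ 33. → (1, 33)

(1, 33)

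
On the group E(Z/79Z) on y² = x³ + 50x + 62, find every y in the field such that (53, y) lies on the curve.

15, 64

x³ + 50x + 62 = 151589 ≡ 67 (mod 79).
Square roots of 67 mod 79: 15 and 64 (since 15² = 225 ≡ 67).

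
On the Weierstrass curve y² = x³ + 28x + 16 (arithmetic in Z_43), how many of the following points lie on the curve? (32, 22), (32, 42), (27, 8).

1

(32, 22): 22² ≡ 11, rhs ≡ 11 → on.
(32, 42): 42² ≡ 1, rhs ≡ 11 → off.
(27, 8): 8² ≡ 21, rhs ≡ 30 → off.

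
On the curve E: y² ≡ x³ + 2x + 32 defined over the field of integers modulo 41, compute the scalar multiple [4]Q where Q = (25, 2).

Repeated addition: build up to 4Q.
2Q: tangent at (25, 2): λ = (3·25² + 2)/(2·2) ≡ 32/4. 4⁻¹ ≡ 31 (mod 41) since 4·31 = 124 ≡ 1, so λ ≡ 32·31 ≡ 8.
  x = λ² - 25 - 25 = 64 - 50 ≡ 14; y = λ·(25 - 14) - 2 ≡ 4. → (14, 4)
3Q: (14, 4) + (25, 2). λ = (2 - 4)/(25 - 14) ≡ 39/11 mod 41. 11⁻¹ ≡ 15 (mod 41), so λ ≡ 11.
  x = λ² - 14 - 25 = 121 - 39 ≡ 0; y = λ·(14 - 0) - 4 ≡ 27. → (0, 27)
4Q: (0, 27) + (25, 2). λ = (2 - 27)/(25 - 0) ≡ 16/25 mod 41. 25⁻¹ ≡ 23 (mod 41) since 25·23 = 575 ≡ 1, so λ ≡ 40.
  x = λ² - 0 - 25 = 1600 - 25 ≡ 17; y = λ·(0 - 17) - 27 ≡ 31. → (17, 31)

(17, 31)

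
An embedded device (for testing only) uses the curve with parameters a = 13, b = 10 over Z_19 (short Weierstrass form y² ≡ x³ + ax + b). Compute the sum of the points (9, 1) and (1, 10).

(9, 1) + (1, 10). λ = (10 - 1)/(1 - 9) ≡ 9/11 mod 19. 11⁻¹ ≡ 7 (mod 19), so λ ≡ 6.
  x = λ² - 9 - 1 = 36 - 10 ≡ 7; y = λ·(9 - 7) - 1 ≡ 11. → (7, 11)

(7, 11)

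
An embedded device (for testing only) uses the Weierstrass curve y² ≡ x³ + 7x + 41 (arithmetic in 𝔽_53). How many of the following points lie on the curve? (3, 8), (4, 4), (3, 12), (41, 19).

0

(3, 8): 8² ≡ 11, rhs ≡ 36 → off.
(4, 4): 4² ≡ 16, rhs ≡ 27 → off.
(3, 12): 12² ≡ 38, rhs ≡ 36 → off.
(41, 19): 19² ≡ 43, rhs ≡ 31 → off.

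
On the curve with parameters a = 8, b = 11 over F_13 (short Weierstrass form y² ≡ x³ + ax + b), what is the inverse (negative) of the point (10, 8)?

(10, 5)

-(10, 8) = (10, -8 mod 13) = (10, 5).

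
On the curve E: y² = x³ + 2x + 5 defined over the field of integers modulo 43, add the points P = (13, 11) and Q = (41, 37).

(5, 21)

(13, 11) + (41, 37). λ = (37 - 11)/(41 - 13) ≡ 26/28 mod 43. 28⁻¹ ≡ 20 (mod 43), so λ ≡ 4.
  x = λ² - 13 - 41 = 16 - 54 ≡ 5; y = λ·(13 - 5) - 11 ≡ 21. → (5, 21)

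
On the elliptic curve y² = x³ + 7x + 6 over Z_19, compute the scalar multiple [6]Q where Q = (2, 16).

Repeated addition: build up to 6Q.
2Q: tangent at (2, 16): λ = (3·2² + 7)/(2·16) ≡ 0/13. 13⁻¹ ≡ 3 (mod 19), so λ ≡ 0·3 ≡ 0.
  x = λ² - 2 - 2 = 0 - 4 ≡ 15; y = λ·(2 - 15) - 16 ≡ 3. → (15, 3)
3Q: (15, 3) + (2, 16). λ = (16 - 3)/(2 - 15) ≡ 13/6 mod 19. 6⁻¹ ≡ 16 (mod 19) since 6·16 = 96 ≡ 1, so λ ≡ 18.
  x = λ² - 15 - 2 = 324 - 17 ≡ 3; y = λ·(15 - 3) - 3 ≡ 4. → (3, 4)
4Q: (3, 4) + (2, 16). λ = (16 - 4)/(2 - 3) ≡ 12/18 mod 19. 18⁻¹ ≡ 18 (mod 19), so λ ≡ 7.
  x = λ² - 3 - 2 = 49 - 5 ≡ 6; y = λ·(3 - 6) - 4 ≡ 13. → (6, 13)
5Q: (6, 13) + (2, 16). λ = (16 - 13)/(2 - 6) ≡ 3/15 mod 19. 15⁻¹ ≡ 14 (mod 19), so λ ≡ 4.
  x = λ² - 6 - 2 = 16 - 8 ≡ 8; y = λ·(6 - 8) - 13 ≡ 17. → (8, 17)
6Q: (8, 17) + (2, 16). λ = (16 - 17)/(2 - 8) ≡ 18/13 mod 19. 13⁻¹ ≡ 3 (mod 19), so λ ≡ 16.
  x = λ² - 8 - 2 = 256 - 10 ≡ 18; y = λ·(8 - 18) - 17 ≡ 13. → (18, 13)

(18, 13)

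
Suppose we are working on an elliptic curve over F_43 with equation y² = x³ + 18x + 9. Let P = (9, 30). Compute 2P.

(35, 16)

tangent at (9, 30): λ = (3·9² + 18)/(2·30) ≡ 3/17. 17⁻¹ ≡ 38 (mod 43), so λ ≡ 3·38 ≡ 28.
  x = λ² - 9 - 9 = 784 - 18 ≡ 35; y = λ·(9 - 35) - 30 ≡ 16. → (35, 16)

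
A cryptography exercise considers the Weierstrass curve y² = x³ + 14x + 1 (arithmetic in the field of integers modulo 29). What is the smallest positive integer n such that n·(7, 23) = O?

2P: tangent at (7, 23): λ = (3·7² + 14)/(2·23) ≡ 16/17. 17⁻¹ ≡ 12 (mod 29), so λ ≡ 16·12 ≡ 18.
  x = λ² - 7 - 7 = 324 - 14 ≡ 20; y = λ·(7 - 20) - 23 ≡ 4. → (20, 4)
3P: (20, 4) + (7, 23). λ = (23 - 4)/(7 - 20) ≡ 19/16 mod 29. 16⁻¹ ≡ 20 (mod 29) since 16·20 = 320 ≡ 1, so λ ≡ 3.
  x = λ² - 20 - 7 = 9 - 27 ≡ 11; y = λ·(20 - 11) - 4 ≡ 23. → (11, 23)
4P: (11, 23) + (7, 23). λ = (23 - 23)/(7 - 11) ≡ 0/25 mod 29. 25⁻¹ ≡ 7 (mod 29), so λ ≡ 0.
  x = λ² - 11 - 7 = 0 - 18 ≡ 11; y = λ·(11 - 11) - 23 ≡ 6. → (11, 6)
5P: (11, 6) + (7, 23). λ = (23 - 6)/(7 - 11) ≡ 17/25 mod 29. 25⁻¹ ≡ 7 (mod 29) since 25·7 = 175 ≡ 1, so λ ≡ 3.
  x = λ² - 11 - 7 = 9 - 18 ≡ 20; y = λ·(11 - 20) - 6 ≡ 25. → (20, 25)
6P: (20, 25) + (7, 23). λ = (23 - 25)/(7 - 20) ≡ 27/16 mod 29. 16⁻¹ ≡ 20 (mod 29) since 16·20 = 320 ≡ 1, so λ ≡ 18.
  x = λ² - 20 - 7 = 324 - 27 ≡ 7; y = λ·(20 - 7) - 25 ≡ 6. → (7, 6)
7P: (7, 6) + (7, 23): same x and y₁ ≡ -y₂, so the sum is O.
7P = O, so the order is 7.

7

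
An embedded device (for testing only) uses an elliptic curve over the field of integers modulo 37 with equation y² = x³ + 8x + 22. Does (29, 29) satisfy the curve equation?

y² = 29² ≡ 27; x³ + 8x + 22 = 24643 ≡ 1 (mod 37). 27 ≠ 1.

no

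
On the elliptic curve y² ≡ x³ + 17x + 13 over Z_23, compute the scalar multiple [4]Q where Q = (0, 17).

Repeated addition: build up to 4Q.
2Q: tangent at (0, 17): λ = (3·0² + 17)/(2·17) ≡ 17/11. 11⁻¹ ≡ 21 (mod 23) since 11·21 = 231 ≡ 1, so λ ≡ 17·21 ≡ 12.
  x = λ² - 0 - 0 = 144 - 0 ≡ 6; y = λ·(0 - 6) - 17 ≡ 3. → (6, 3)
3Q: (6, 3) + (0, 17). λ = (17 - 3)/(0 - 6) ≡ 14/17 mod 23. 17⁻¹ ≡ 19 (mod 23) since 17·19 = 323 ≡ 1, so λ ≡ 13.
  x = λ² - 6 - 0 = 169 - 6 ≡ 2; y = λ·(6 - 2) - 3 ≡ 3. → (2, 3)
4Q: (2, 3) + (0, 17). λ = (17 - 3)/(0 - 2) ≡ 14/21 mod 23. 21⁻¹ ≡ 11 (mod 23), so λ ≡ 16.
  x = λ² - 2 - 0 = 256 - 2 ≡ 1; y = λ·(2 - 1) - 3 ≡ 13. → (1, 13)

(1, 13)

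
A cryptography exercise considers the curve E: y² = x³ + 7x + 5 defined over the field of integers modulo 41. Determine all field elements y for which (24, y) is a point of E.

x³ + 7x + 5 = 13997 ≡ 16 (mod 41).
Square roots of 16 mod 41: 4 and 37 (since 4² = 16 ≡ 16).

4, 37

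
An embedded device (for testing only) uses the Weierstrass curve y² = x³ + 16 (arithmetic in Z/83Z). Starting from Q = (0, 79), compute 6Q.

Double-and-add on 6 = (110)₂. Start with Q = (0, 79) for the leading 1-bit.
double: tangent at (0, 79): λ = (3·0² + 0)/(2·79) ≡ 0/75. 75⁻¹ ≡ 31 (mod 83), so λ ≡ 0·31 ≡ 0.
  x = λ² - 0 - 0 = 0 - 0 ≡ 0; y = λ·(0 - 0) - 79 ≡ 4. → (0, 4)
add Q: (0, 4) + (0, 79): same x and y₁ ≡ -y₂, so the sum is O.
double: O + O = O (identity).

O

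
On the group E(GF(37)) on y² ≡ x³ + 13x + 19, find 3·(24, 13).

Write G = (24, 13).
Repeated addition: build up to 3G.
2G: tangent at (24, 13): λ = (3·24² + 13)/(2·13) ≡ 2/26. 26⁻¹ ≡ 10 (mod 37), so λ ≡ 2·10 ≡ 20.
  x = λ² - 24 - 24 = 400 - 48 ≡ 19; y = λ·(24 - 19) - 13 ≡ 13. → (19, 13)
3G: (19, 13) + (24, 13). λ = (13 - 13)/(24 - 19) ≡ 0/5 mod 37. 5⁻¹ ≡ 15 (mod 37), so λ ≡ 0.
  x = λ² - 19 - 24 = 0 - 43 ≡ 31; y = λ·(19 - 31) - 13 ≡ 24. → (31, 24)

(31, 24)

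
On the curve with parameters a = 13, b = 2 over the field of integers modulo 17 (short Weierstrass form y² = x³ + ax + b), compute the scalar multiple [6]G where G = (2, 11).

Double-and-add on 6 = (110)₂. Start with G = (2, 11) for the leading 1-bit.
double: tangent at (2, 11): λ = (3·2² + 13)/(2·11) ≡ 8/5. 5⁻¹ ≡ 7 (mod 17) since 5·7 = 35 ≡ 1, so λ ≡ 8·7 ≡ 5.
  x = λ² - 2 - 2 = 25 - 4 ≡ 4; y = λ·(2 - 4) - 11 ≡ 13. → (4, 13)
add G: (4, 13) + (2, 11). λ = (11 - 13)/(2 - 4) ≡ 15/15 mod 17. 15⁻¹ ≡ 8 (mod 17), so λ ≡ 1.
  x = λ² - 4 - 2 = 1 - 6 ≡ 12; y = λ·(4 - 12) - 13 ≡ 13. → (12, 13)
double: tangent at (12, 13): λ = (3·12² + 13)/(2·13) ≡ 3/9. 9⁻¹ ≡ 2 (mod 17), so λ ≡ 3·2 ≡ 6.
  x = λ² - 12 - 12 = 36 - 24 ≡ 12; y = λ·(12 - 12) - 13 ≡ 4. → (12, 4)

(12, 4)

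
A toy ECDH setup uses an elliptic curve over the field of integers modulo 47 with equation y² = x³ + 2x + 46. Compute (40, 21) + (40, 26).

O

The two points share x = 40 and their y-coordinates satisfy 21 + 26 ≡ 0 (mod 47), so they are inverses. Their sum is 𝒪.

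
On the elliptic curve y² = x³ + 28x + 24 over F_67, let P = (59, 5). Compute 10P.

O

Repeated addition: build up to 10P.
2P: tangent at (59, 5): λ = (3·59² + 28)/(2·5) ≡ 19/10. 10⁻¹ ≡ 47 (mod 67), so λ ≡ 19·47 ≡ 22.
  x = λ² - 59 - 59 = 484 - 118 ≡ 31; y = λ·(59 - 31) - 5 ≡ 8. → (31, 8)
3P: (31, 8) + (59, 5). λ = (5 - 8)/(59 - 31) ≡ 64/28 mod 67. 28⁻¹ ≡ 12 (mod 67) since 28·12 = 336 ≡ 1, so λ ≡ 31.
  x = λ² - 31 - 59 = 961 - 90 ≡ 0; y = λ·(31 - 0) - 8 ≡ 15. → (0, 15)
4P: (0, 15) + (59, 5). λ = (5 - 15)/(59 - 0) ≡ 57/59 mod 67. 59⁻¹ ≡ 25 (mod 67) since 59·25 = 1475 ≡ 1, so λ ≡ 18.
  x = λ² - 0 - 59 = 324 - 59 ≡ 64; y = λ·(0 - 64) - 15 ≡ 39. → (64, 39)
5P: (64, 39) + (59, 5). λ = (5 - 39)/(59 - 64) ≡ 33/62 mod 67. 62⁻¹ ≡ 40 (mod 67), so λ ≡ 47.
  x = λ² - 64 - 59 = 2209 - 123 ≡ 9; y = λ·(64 - 9) - 39 ≡ 0. → (9, 0)
6P: (9, 0) + (59, 5). λ = (5 - 0)/(59 - 9) ≡ 5/50 mod 67. 50⁻¹ ≡ 63 (mod 67) since 50·63 = 3150 ≡ 1, so λ ≡ 47.
  x = λ² - 9 - 59 = 2209 - 68 ≡ 64; y = λ·(9 - 64) - 0 ≡ 28. → (64, 28)
7P: (64, 28) + (59, 5). λ = (5 - 28)/(59 - 64) ≡ 44/62 mod 67. 62⁻¹ ≡ 40 (mod 67), so λ ≡ 18.
  x = λ² - 64 - 59 = 324 - 123 ≡ 0; y = λ·(64 - 0) - 28 ≡ 52. → (0, 52)
8P: (0, 52) + (59, 5). λ = (5 - 52)/(59 - 0) ≡ 20/59 mod 67. 59⁻¹ ≡ 25 (mod 67), so λ ≡ 31.
  x = λ² - 0 - 59 = 961 - 59 ≡ 31; y = λ·(0 - 31) - 52 ≡ 59. → (31, 59)
9P: (31, 59) + (59, 5). λ = (5 - 59)/(59 - 31) ≡ 13/28 mod 67. 28⁻¹ ≡ 12 (mod 67), so λ ≡ 22.
  x = λ² - 31 - 59 = 484 - 90 ≡ 59; y = λ·(31 - 59) - 59 ≡ 62. → (59, 62)
10P: (59, 62) + (59, 5): same x and y₁ ≡ -y₂, so the sum is O.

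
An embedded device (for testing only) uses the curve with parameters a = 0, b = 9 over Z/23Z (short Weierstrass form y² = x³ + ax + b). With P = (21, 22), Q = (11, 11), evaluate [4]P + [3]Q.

(4, 2)

First 4P:
Double-and-add on 4 = (100)₂. Start with P = (21, 22) for the leading 1-bit.
double: tangent at (21, 22): λ = (3·21² + 0)/(2·22) ≡ 12/21. 21⁻¹ ≡ 11 (mod 23) since 21·11 = 231 ≡ 1, so λ ≡ 12·11 ≡ 17.
  x = λ² - 21 - 21 = 289 - 42 ≡ 17; y = λ·(21 - 17) - 22 ≡ 0. → (17, 0)
double: (17, 0) + (17, 0): same x and y₁ ≡ -y₂, so the sum is O.
4P = O.
Next 3Q:
Repeated addition: build up to 3Q.
2Q: tangent at (11, 11): λ = (3·11² + 0)/(2·11) ≡ 18/22. 22⁻¹ ≡ 22 (mod 23), so λ ≡ 18·22 ≡ 5.
  x = λ² - 11 - 11 = 25 - 22 ≡ 3; y = λ·(11 - 3) - 11 ≡ 6. → (3, 6)
3Q: (3, 6) + (11, 11). λ = (11 - 6)/(11 - 3) ≡ 5/8 mod 23. 8⁻¹ ≡ 3 (mod 23), so λ ≡ 15.
  x = λ² - 3 - 11 = 225 - 14 ≡ 4; y = λ·(3 - 4) - 6 ≡ 2. → (4, 2)
3Q = (4, 2).
Finally 4P + 3Q:
O + (4, 2) = (4, 2) (identity).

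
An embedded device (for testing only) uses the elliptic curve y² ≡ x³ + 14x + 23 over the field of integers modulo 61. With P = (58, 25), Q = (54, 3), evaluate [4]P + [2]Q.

(39, 48)

First 4P:
Double-and-add on 4 = (100)₂. Start with P = (58, 25) for the leading 1-bit.
double: tangent at (58, 25): λ = (3·58² + 14)/(2·25) ≡ 41/50. 50⁻¹ ≡ 11 (mod 61) since 50·11 = 550 ≡ 1, so λ ≡ 41·11 ≡ 24.
  x = λ² - 58 - 58 = 576 - 116 ≡ 33; y = λ·(58 - 33) - 25 ≡ 26. → (33, 26)
double: tangent at (33, 26): λ = (3·33² + 14)/(2·26) ≡ 48/52. 52⁻¹ ≡ 27 (mod 61), so λ ≡ 48·27 ≡ 15.
  x = λ² - 33 - 33 = 225 - 66 ≡ 37; y = λ·(33 - 37) - 26 ≡ 36. → (37, 36)
4P = (37, 36).
Next 2Q:
Repeated addition: build up to 2Q.
2Q: tangent at (54, 3): λ = (3·54² + 14)/(2·3) ≡ 39/6. 6⁻¹ ≡ 51 (mod 61), so λ ≡ 39·51 ≡ 37.
  x = λ² - 54 - 54 = 1369 - 108 ≡ 41; y = λ·(54 - 41) - 3 ≡ 51. → (41, 51)
2Q = (41, 51).
Finally 4P + 2Q:
(37, 36) + (41, 51). λ = (51 - 36)/(41 - 37) ≡ 15/4 mod 61. 4⁻¹ ≡ 46 (mod 61), so λ ≡ 19.
  x = λ² - 37 - 41 = 361 - 78 ≡ 39; y = λ·(37 - 39) - 36 ≡ 48. → (39, 48)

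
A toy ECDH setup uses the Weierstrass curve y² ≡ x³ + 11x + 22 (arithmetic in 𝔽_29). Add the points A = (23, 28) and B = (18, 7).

(1, 18)

(23, 28) + (18, 7). λ = (7 - 28)/(18 - 23) ≡ 8/24 mod 29. 24⁻¹ ≡ 23 (mod 29), so λ ≡ 10.
  x = λ² - 23 - 18 = 100 - 41 ≡ 1; y = λ·(23 - 1) - 28 ≡ 18. → (1, 18)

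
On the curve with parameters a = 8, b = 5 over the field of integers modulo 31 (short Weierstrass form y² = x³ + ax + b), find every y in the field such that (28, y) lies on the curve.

4, 27

x³ + 8x + 5 = 22181 ≡ 16 (mod 31).
Square roots of 16 mod 31: 4 and 27 (since 4² = 16 ≡ 16).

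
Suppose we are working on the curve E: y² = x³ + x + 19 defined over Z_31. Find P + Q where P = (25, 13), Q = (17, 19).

(7, 20)

(25, 13) + (17, 19). λ = (19 - 13)/(17 - 25) ≡ 6/23 mod 31. 23⁻¹ ≡ 27 (mod 31), so λ ≡ 7.
  x = λ² - 25 - 17 = 49 - 42 ≡ 7; y = λ·(25 - 7) - 13 ≡ 20. → (7, 20)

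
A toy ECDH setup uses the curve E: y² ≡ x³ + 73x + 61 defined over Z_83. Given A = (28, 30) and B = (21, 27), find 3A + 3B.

First 3A:
Repeated addition: build up to 3A.
2A: tangent at (28, 30): λ = (3·28² + 73)/(2·30) ≡ 18/60. 60⁻¹ ≡ 18 (mod 83), so λ ≡ 18·18 ≡ 75.
  x = λ² - 28 - 28 = 5625 - 56 ≡ 8; y = λ·(28 - 8) - 30 ≡ 59. → (8, 59)
3A: (8, 59) + (28, 30). λ = (30 - 59)/(28 - 8) ≡ 54/20 mod 83. 20⁻¹ ≡ 54 (mod 83) since 20·54 = 1080 ≡ 1, so λ ≡ 11.
  x = λ² - 8 - 28 = 121 - 36 ≡ 2; y = λ·(8 - 2) - 59 ≡ 7. → (2, 7)
3A = (2, 7).
Next 3B:
Repeated addition: build up to 3B.
2B: tangent at (21, 27): λ = (3·21² + 73)/(2·27) ≡ 68/54. 54⁻¹ ≡ 20 (mod 83), so λ ≡ 68·20 ≡ 32.
  x = λ² - 21 - 21 = 1024 - 42 ≡ 69; y = λ·(21 - 69) - 27 ≡ 14. → (69, 14)
3B: (69, 14) + (21, 27). λ = (27 - 14)/(21 - 69) ≡ 13/35 mod 83. 35⁻¹ ≡ 19 (mod 83) since 35·19 = 665 ≡ 1, so λ ≡ 81.
  x = λ² - 69 - 21 = 6561 - 90 ≡ 80; y = λ·(69 - 80) - 14 ≡ 8. → (80, 8)
3B = (80, 8).
Finally 3A + 3B:
(2, 7) + (80, 8). λ = (8 - 7)/(80 - 2) ≡ 1/78 mod 83. 78⁻¹ ≡ 33 (mod 83) since 78·33 = 2574 ≡ 1, so λ ≡ 33.
  x = λ² - 2 - 80 = 1089 - 82 ≡ 11; y = λ·(2 - 11) - 7 ≡ 28. → (11, 28)

(11, 28)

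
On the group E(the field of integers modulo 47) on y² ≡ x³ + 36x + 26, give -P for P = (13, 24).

(13, 23)

-(13, 24) = (13, -24 mod 47) = (13, 23).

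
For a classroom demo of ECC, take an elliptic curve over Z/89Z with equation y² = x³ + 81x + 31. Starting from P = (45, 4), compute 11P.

(87, 22)

Repeated addition: build up to 11P.
2P: tangent at (45, 4): λ = (3·45² + 81)/(2·4) ≡ 15/8. 8⁻¹ ≡ 78 (mod 89), so λ ≡ 15·78 ≡ 13.
  x = λ² - 45 - 45 = 169 - 90 ≡ 79; y = λ·(45 - 79) - 4 ≡ 88. → (79, 88)
3P: (79, 88) + (45, 4). λ = (4 - 88)/(45 - 79) ≡ 5/55 mod 89. 55⁻¹ ≡ 34 (mod 89) since 55·34 = 1870 ≡ 1, so λ ≡ 81.
  x = λ² - 79 - 45 = 6561 - 124 ≡ 29; y = λ·(79 - 29) - 88 ≡ 46. → (29, 46)
4P: (29, 46) + (45, 4). λ = (4 - 46)/(45 - 29) ≡ 47/16 mod 89. 16⁻¹ ≡ 39 (mod 89) since 16·39 = 624 ≡ 1, so λ ≡ 53.
  x = λ² - 29 - 45 = 2809 - 74 ≡ 65; y = λ·(29 - 65) - 46 ≡ 4. → (65, 4)
5P: (65, 4) + (45, 4). λ = (4 - 4)/(45 - 65) ≡ 0/69 mod 89. 69⁻¹ ≡ 40 (mod 89) since 69·40 = 2760 ≡ 1, so λ ≡ 0.
  x = λ² - 65 - 45 = 0 - 110 ≡ 68; y = λ·(65 - 68) - 4 ≡ 85. → (68, 85)
6P: (68, 85) + (45, 4). λ = (4 - 85)/(45 - 68) ≡ 8/66 mod 89. 66⁻¹ ≡ 58 (mod 89), so λ ≡ 19.
  x = λ² - 68 - 45 = 361 - 113 ≡ 70; y = λ·(68 - 70) - 85 ≡ 55. → (70, 55)
7P: (70, 55) + (45, 4). λ = (4 - 55)/(45 - 70) ≡ 38/64 mod 89. 64⁻¹ ≡ 32 (mod 89), so λ ≡ 59.
  x = λ² - 70 - 45 = 3481 - 115 ≡ 73; y = λ·(70 - 73) - 55 ≡ 35. → (73, 35)
8P: (73, 35) + (45, 4). λ = (4 - 35)/(45 - 73) ≡ 58/61 mod 89. 61⁻¹ ≡ 54 (mod 89), so λ ≡ 17.
  x = λ² - 73 - 45 = 289 - 118 ≡ 82; y = λ·(73 - 82) - 35 ≡ 79. → (82, 79)
9P: (82, 79) + (45, 4). λ = (4 - 79)/(45 - 82) ≡ 14/52 mod 89. 52⁻¹ ≡ 12 (mod 89) since 52·12 = 624 ≡ 1, so λ ≡ 79.
  x = λ² - 82 - 45 = 6241 - 127 ≡ 62; y = λ·(82 - 62) - 79 ≡ 77. → (62, 77)
10P: (62, 77) + (45, 4). λ = (4 - 77)/(45 - 62) ≡ 16/72 mod 89. 72⁻¹ ≡ 68 (mod 89), so λ ≡ 20.
  x = λ² - 62 - 45 = 400 - 107 ≡ 26; y = λ·(62 - 26) - 77 ≡ 20. → (26, 20)
11P: (26, 20) + (45, 4). λ = (4 - 20)/(45 - 26) ≡ 73/19 mod 89. 19⁻¹ ≡ 75 (mod 89), so λ ≡ 46.
  x = λ² - 26 - 45 = 2116 - 71 ≡ 87; y = λ·(26 - 87) - 20 ≡ 22. → (87, 22)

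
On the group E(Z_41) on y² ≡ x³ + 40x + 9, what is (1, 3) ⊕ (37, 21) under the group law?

(1, 3) + (37, 21). λ = (21 - 3)/(37 - 1) ≡ 18/36 mod 41. 36⁻¹ ≡ 8 (mod 41), so λ ≡ 21.
  x = λ² - 1 - 37 = 441 - 38 ≡ 34; y = λ·(1 - 34) - 3 ≡ 1. → (34, 1)

(34, 1)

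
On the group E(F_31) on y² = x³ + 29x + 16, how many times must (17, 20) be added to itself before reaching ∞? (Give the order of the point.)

5

2P: tangent at (17, 20): λ = (3·17² + 29)/(2·20) ≡ 28/9. 9⁻¹ ≡ 7 (mod 31) since 9·7 = 63 ≡ 1, so λ ≡ 28·7 ≡ 10.
  x = λ² - 17 - 17 = 100 - 34 ≡ 4; y = λ·(17 - 4) - 20 ≡ 17. → (4, 17)
3P: (4, 17) + (17, 20). λ = (20 - 17)/(17 - 4) ≡ 3/13 mod 31. 13⁻¹ ≡ 12 (mod 31), so λ ≡ 5.
  x = λ² - 4 - 17 = 25 - 21 ≡ 4; y = λ·(4 - 4) - 17 ≡ 14. → (4, 14)
4P: (4, 14) + (17, 20). λ = (20 - 14)/(17 - 4) ≡ 6/13 mod 31. 13⁻¹ ≡ 12 (mod 31), so λ ≡ 10.
  x = λ² - 4 - 17 = 100 - 21 ≡ 17; y = λ·(4 - 17) - 14 ≡ 11. → (17, 11)
5P: (17, 11) + (17, 20): same x and y₁ ≡ -y₂, so the sum is ∞.
5P = ∞, so the order is 5.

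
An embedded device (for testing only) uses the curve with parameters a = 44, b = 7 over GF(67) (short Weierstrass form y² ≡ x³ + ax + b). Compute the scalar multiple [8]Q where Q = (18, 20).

(9, 44)

Repeated addition: build up to 8Q.
2Q: tangent at (18, 20): λ = (3·18² + 44)/(2·20) ≡ 11/40. 40⁻¹ ≡ 62 (mod 67) since 40·62 = 2480 ≡ 1, so λ ≡ 11·62 ≡ 12.
  x = λ² - 18 - 18 = 144 - 36 ≡ 41; y = λ·(18 - 41) - 20 ≡ 39. → (41, 39)
3Q: (41, 39) + (18, 20). λ = (20 - 39)/(18 - 41) ≡ 48/44 mod 67. 44⁻¹ ≡ 32 (mod 67), so λ ≡ 62.
  x = λ² - 41 - 18 = 3844 - 59 ≡ 33; y = λ·(41 - 33) - 39 ≡ 55. → (33, 55)
4Q: (33, 55) + (18, 20). λ = (20 - 55)/(18 - 33) ≡ 32/52 mod 67. 52⁻¹ ≡ 58 (mod 67) since 52·58 = 3016 ≡ 1, so λ ≡ 47.
  x = λ² - 33 - 18 = 2209 - 51 ≡ 14; y = λ·(33 - 14) - 55 ≡ 34. → (14, 34)
5Q: (14, 34) + (18, 20). λ = (20 - 34)/(18 - 14) ≡ 53/4 mod 67. 4⁻¹ ≡ 17 (mod 67), so λ ≡ 30.
  x = λ² - 14 - 18 = 900 - 32 ≡ 64; y = λ·(14 - 64) - 34 ≡ 7. → (64, 7)
6Q: (64, 7) + (18, 20). λ = (20 - 7)/(18 - 64) ≡ 13/21 mod 67. 21⁻¹ ≡ 16 (mod 67) since 21·16 = 336 ≡ 1, so λ ≡ 7.
  x = λ² - 64 - 18 = 49 - 82 ≡ 34; y = λ·(64 - 34) - 7 ≡ 2. → (34, 2)
7Q: (34, 2) + (18, 20). λ = (20 - 2)/(18 - 34) ≡ 18/51 mod 67. 51⁻¹ ≡ 46 (mod 67) since 51·46 = 2346 ≡ 1, so λ ≡ 24.
  x = λ² - 34 - 18 = 576 - 52 ≡ 55; y = λ·(34 - 55) - 2 ≡ 30. → (55, 30)
8Q: (55, 30) + (18, 20). λ = (20 - 30)/(18 - 55) ≡ 57/30 mod 67. 30⁻¹ ≡ 38 (mod 67) since 30·38 = 1140 ≡ 1, so λ ≡ 22.
  x = λ² - 55 - 18 = 484 - 73 ≡ 9; y = λ·(55 - 9) - 30 ≡ 44. → (9, 44)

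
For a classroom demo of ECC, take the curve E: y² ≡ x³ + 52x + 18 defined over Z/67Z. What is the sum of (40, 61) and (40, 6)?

The two points share x = 40 and their y-coordinates satisfy 61 + 6 ≡ 0 (mod 67), so they are inverses. Their sum is the point at infinity.

O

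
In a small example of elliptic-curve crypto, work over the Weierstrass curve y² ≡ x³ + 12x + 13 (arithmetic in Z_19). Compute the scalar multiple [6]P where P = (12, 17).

(4, 12)

Double-and-add on 6 = (110)₂. Start with P = (12, 17) for the leading 1-bit.
double: tangent at (12, 17): λ = (3·12² + 12)/(2·17) ≡ 7/15. 15⁻¹ ≡ 14 (mod 19), so λ ≡ 7·14 ≡ 3.
  x = λ² - 12 - 12 = 9 - 24 ≡ 4; y = λ·(12 - 4) - 17 ≡ 7. → (4, 7)
add P: (4, 7) + (12, 17). λ = (17 - 7)/(12 - 4) ≡ 10/8 mod 19. 8⁻¹ ≡ 12 (mod 19) since 8·12 = 96 ≡ 1, so λ ≡ 6.
  x = λ² - 4 - 12 = 36 - 16 ≡ 1; y = λ·(4 - 1) - 7 ≡ 11. → (1, 11)
double: tangent at (1, 11): λ = (3·1² + 12)/(2·11) ≡ 15/3. 3⁻¹ ≡ 13 (mod 19) since 3·13 = 39 ≡ 1, so λ ≡ 15·13 ≡ 5.
  x = λ² - 1 - 1 = 25 - 2 ≡ 4; y = λ·(1 - 4) - 11 ≡ 12. → (4, 12)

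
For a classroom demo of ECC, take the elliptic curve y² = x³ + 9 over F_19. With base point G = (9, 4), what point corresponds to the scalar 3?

(4, 15)

Repeated addition: build up to 3G.
2G: tangent at (9, 4): λ = (3·9² + 0)/(2·4) ≡ 15/8. 8⁻¹ ≡ 12 (mod 19) since 8·12 = 96 ≡ 1, so λ ≡ 15·12 ≡ 9.
  x = λ² - 9 - 9 = 81 - 18 ≡ 6; y = λ·(9 - 6) - 4 ≡ 4. → (6, 4)
3G: (6, 4) + (9, 4). λ = (4 - 4)/(9 - 6) ≡ 0/3 mod 19. 3⁻¹ ≡ 13 (mod 19), so λ ≡ 0.
  x = λ² - 6 - 9 = 0 - 15 ≡ 4; y = λ·(6 - 4) - 4 ≡ 15. → (4, 15)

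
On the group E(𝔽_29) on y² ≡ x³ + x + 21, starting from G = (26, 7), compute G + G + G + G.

Repeated addition: build up to 4G.
2G: tangent at (26, 7): λ = (3·26² + 1)/(2·7) ≡ 28/14. 14⁻¹ ≡ 27 (mod 29) since 14·27 = 378 ≡ 1, so λ ≡ 28·27 ≡ 2.
  x = λ² - 26 - 26 = 4 - 52 ≡ 10; y = λ·(26 - 10) - 7 ≡ 25. → (10, 25)
3G: (10, 25) + (26, 7). λ = (7 - 25)/(26 - 10) ≡ 11/16 mod 29. 16⁻¹ ≡ 20 (mod 29) since 16·20 = 320 ≡ 1, so λ ≡ 17.
  x = λ² - 10 - 26 = 289 - 36 ≡ 21; y = λ·(10 - 21) - 25 ≡ 20. → (21, 20)
4G: (21, 20) + (26, 7). λ = (7 - 20)/(26 - 21) ≡ 16/5 mod 29. 5⁻¹ ≡ 6 (mod 29), so λ ≡ 9.
  x = λ² - 21 - 26 = 81 - 47 ≡ 5; y = λ·(21 - 5) - 20 ≡ 8. → (5, 8)

(5, 8)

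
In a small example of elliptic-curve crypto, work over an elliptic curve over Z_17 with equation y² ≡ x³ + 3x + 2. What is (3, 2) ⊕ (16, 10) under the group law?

(3, 2) + (16, 10). λ = (10 - 2)/(16 - 3) ≡ 8/13 mod 17. 13⁻¹ ≡ 4 (mod 17), so λ ≡ 15.
  x = λ² - 3 - 16 = 225 - 19 ≡ 2; y = λ·(3 - 2) - 2 ≡ 13. → (2, 13)

(2, 13)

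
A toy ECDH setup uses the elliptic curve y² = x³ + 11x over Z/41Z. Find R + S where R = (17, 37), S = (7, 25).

(17, 37) + (7, 25). λ = (25 - 37)/(7 - 17) ≡ 29/31 mod 41. 31⁻¹ ≡ 4 (mod 41), so λ ≡ 34.
  x = λ² - 17 - 7 = 1156 - 24 ≡ 25; y = λ·(17 - 25) - 37 ≡ 19. → (25, 19)

(25, 19)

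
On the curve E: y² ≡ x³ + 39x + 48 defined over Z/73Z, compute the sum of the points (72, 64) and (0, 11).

(72, 64) + (0, 11). λ = (11 - 64)/(0 - 72) ≡ 20/1 mod 73. 1⁻¹ ≡ 1 (mod 73), so λ ≡ 20.
  x = λ² - 72 - 0 = 400 - 72 ≡ 36; y = λ·(72 - 36) - 64 ≡ 72. → (36, 72)

(36, 72)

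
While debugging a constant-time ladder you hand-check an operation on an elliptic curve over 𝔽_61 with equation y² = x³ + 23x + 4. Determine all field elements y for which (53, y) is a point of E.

x³ + 23x + 4 = 150100 ≡ 40 (mod 61).
40 is a non-residue mod 61; no y exists.

none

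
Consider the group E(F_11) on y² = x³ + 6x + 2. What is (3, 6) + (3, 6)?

tangent at (3, 6): λ = (3·3² + 6)/(2·6) ≡ 0/1. 1⁻¹ ≡ 1 (mod 11) since 1·1 = 1 ≡ 1, so λ ≡ 0·1 ≡ 0.
  x = λ² - 3 - 3 = 0 - 6 ≡ 5; y = λ·(3 - 5) - 6 ≡ 5. → (5, 5)

(5, 5)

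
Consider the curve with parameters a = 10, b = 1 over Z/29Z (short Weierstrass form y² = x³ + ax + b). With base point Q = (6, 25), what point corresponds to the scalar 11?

Repeated addition: build up to 11Q.
2Q: tangent at (6, 25): λ = (3·6² + 10)/(2·25) ≡ 2/21. 21⁻¹ ≡ 18 (mod 29), so λ ≡ 2·18 ≡ 7.
  x = λ² - 6 - 6 = 49 - 12 ≡ 8; y = λ·(6 - 8) - 25 ≡ 19. → (8, 19)
3Q: (8, 19) + (6, 25). λ = (25 - 19)/(6 - 8) ≡ 6/27 mod 29. 27⁻¹ ≡ 14 (mod 29), so λ ≡ 26.
  x = λ² - 8 - 6 = 676 - 14 ≡ 24; y = λ·(8 - 24) - 19 ≡ 0. → (24, 0)
4Q: (24, 0) + (6, 25). λ = (25 - 0)/(6 - 24) ≡ 25/11 mod 29. 11⁻¹ ≡ 8 (mod 29), so λ ≡ 26.
  x = λ² - 24 - 6 = 676 - 30 ≡ 8; y = λ·(24 - 8) - 0 ≡ 10. → (8, 10)
5Q: (8, 10) + (6, 25). λ = (25 - 10)/(6 - 8) ≡ 15/27 mod 29. 27⁻¹ ≡ 14 (mod 29), so λ ≡ 7.
  x = λ² - 8 - 6 = 49 - 14 ≡ 6; y = λ·(8 - 6) - 10 ≡ 4. → (6, 4)
6Q: (6, 4) + (6, 25): same x and y₁ ≡ -y₂, so the sum is ∞.
7Q: ∞ + (6, 25) = (6, 25) (identity).
8Q: tangent at (6, 25): λ = (3·6² + 10)/(2·25) ≡ 2/21. 21⁻¹ ≡ 18 (mod 29) since 21·18 = 378 ≡ 1, so λ ≡ 2·18 ≡ 7.
  x = λ² - 6 - 6 = 49 - 12 ≡ 8; y = λ·(6 - 8) - 25 ≡ 19. → (8, 19)
9Q: (8, 19) + (6, 25). λ = (25 - 19)/(6 - 8) ≡ 6/27 mod 29. 27⁻¹ ≡ 14 (mod 29), so λ ≡ 26.
  x = λ² - 8 - 6 = 676 - 14 ≡ 24; y = λ·(8 - 24) - 19 ≡ 0. → (24, 0)
10Q: (24, 0) + (6, 25). λ = (25 - 0)/(6 - 24) ≡ 25/11 mod 29. 11⁻¹ ≡ 8 (mod 29), so λ ≡ 26.
  x = λ² - 24 - 6 = 676 - 30 ≡ 8; y = λ·(24 - 8) - 0 ≡ 10. → (8, 10)
11Q: (8, 10) + (6, 25). λ = (25 - 10)/(6 - 8) ≡ 15/27 mod 29. 27⁻¹ ≡ 14 (mod 29) since 27·14 = 378 ≡ 1, so λ ≡ 7.
  x = λ² - 8 - 6 = 49 - 14 ≡ 6; y = λ·(8 - 6) - 10 ≡ 4. → (6, 4)

(6, 4)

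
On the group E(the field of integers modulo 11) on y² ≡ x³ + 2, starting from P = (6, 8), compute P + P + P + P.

O

Repeated addition: build up to 4P.
2P: tangent at (6, 8): λ = (3·6² + 0)/(2·8) ≡ 9/5. 5⁻¹ ≡ 9 (mod 11) since 5·9 = 45 ≡ 1, so λ ≡ 9·9 ≡ 4.
  x = λ² - 6 - 6 = 16 - 12 ≡ 4; y = λ·(6 - 4) - 8 ≡ 0. → (4, 0)
3P: (4, 0) + (6, 8). λ = (8 - 0)/(6 - 4) ≡ 8/2 mod 11. 2⁻¹ ≡ 6 (mod 11), so λ ≡ 4.
  x = λ² - 4 - 6 = 16 - 10 ≡ 6; y = λ·(4 - 6) - 0 ≡ 3. → (6, 3)
4P: (6, 3) + (6, 8): same x and y₁ ≡ -y₂, so the sum is O.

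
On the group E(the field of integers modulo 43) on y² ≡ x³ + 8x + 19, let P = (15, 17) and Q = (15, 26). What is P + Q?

The two points share x = 15 and their y-coordinates satisfy 17 + 26 ≡ 0 (mod 43), so they are inverses. Their sum is O.

O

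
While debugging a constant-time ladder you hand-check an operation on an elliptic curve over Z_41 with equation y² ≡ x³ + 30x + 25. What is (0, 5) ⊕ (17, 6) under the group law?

(4, 2)

(0, 5) + (17, 6). λ = (6 - 5)/(17 - 0) ≡ 1/17 mod 41. 17⁻¹ ≡ 29 (mod 41) since 17·29 = 493 ≡ 1, so λ ≡ 29.
  x = λ² - 0 - 17 = 841 - 17 ≡ 4; y = λ·(0 - 4) - 5 ≡ 2. → (4, 2)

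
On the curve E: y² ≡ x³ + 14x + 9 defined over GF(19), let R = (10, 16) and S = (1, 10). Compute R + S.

(0, 16)

(10, 16) + (1, 10). λ = (10 - 16)/(1 - 10) ≡ 13/10 mod 19. 10⁻¹ ≡ 2 (mod 19), so λ ≡ 7.
  x = λ² - 10 - 1 = 49 - 11 ≡ 0; y = λ·(10 - 0) - 16 ≡ 16. → (0, 16)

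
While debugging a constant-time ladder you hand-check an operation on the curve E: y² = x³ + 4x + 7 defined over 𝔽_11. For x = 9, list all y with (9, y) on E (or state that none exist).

x³ + 4x + 7 = 772 ≡ 2 (mod 11).
2 is a non-residue mod 11; no y exists.

none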